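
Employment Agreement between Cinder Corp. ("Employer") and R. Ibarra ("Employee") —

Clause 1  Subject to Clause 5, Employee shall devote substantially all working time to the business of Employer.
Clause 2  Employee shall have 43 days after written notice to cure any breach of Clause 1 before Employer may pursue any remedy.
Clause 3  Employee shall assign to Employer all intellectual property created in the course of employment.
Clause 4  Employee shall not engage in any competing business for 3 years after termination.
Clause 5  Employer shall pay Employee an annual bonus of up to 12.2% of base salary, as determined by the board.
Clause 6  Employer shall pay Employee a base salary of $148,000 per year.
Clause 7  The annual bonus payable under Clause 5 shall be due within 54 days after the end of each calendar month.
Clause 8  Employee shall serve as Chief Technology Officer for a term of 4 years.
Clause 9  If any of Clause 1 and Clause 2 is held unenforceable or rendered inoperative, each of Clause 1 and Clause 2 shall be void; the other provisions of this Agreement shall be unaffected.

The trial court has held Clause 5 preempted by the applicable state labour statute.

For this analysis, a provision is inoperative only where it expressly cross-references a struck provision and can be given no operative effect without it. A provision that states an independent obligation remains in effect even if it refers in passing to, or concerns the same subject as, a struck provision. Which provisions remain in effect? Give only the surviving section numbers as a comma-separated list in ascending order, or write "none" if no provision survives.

Clause 5 is struck. The whole of Clause 7 is the payment deadline for the annual bonus, defined by reference to Clause 5, so Clause 7 cannot stand once Clause 5 is removed. Clause 1 mentions Clause 5 but its own obligation stands independently of Clause 5, so Clause 1 is not affected. Clause 9 ties Clause 1 and Clause 2 together, but none of those is affected here; the remaining provisions continue in force under Clause 9. Clause 1, Clause 2, Clause 3, Clause 4, Clause 6, Clause 8, and Clause 9 remain in effect.

1, 2, 3, 4, 6, 8, 9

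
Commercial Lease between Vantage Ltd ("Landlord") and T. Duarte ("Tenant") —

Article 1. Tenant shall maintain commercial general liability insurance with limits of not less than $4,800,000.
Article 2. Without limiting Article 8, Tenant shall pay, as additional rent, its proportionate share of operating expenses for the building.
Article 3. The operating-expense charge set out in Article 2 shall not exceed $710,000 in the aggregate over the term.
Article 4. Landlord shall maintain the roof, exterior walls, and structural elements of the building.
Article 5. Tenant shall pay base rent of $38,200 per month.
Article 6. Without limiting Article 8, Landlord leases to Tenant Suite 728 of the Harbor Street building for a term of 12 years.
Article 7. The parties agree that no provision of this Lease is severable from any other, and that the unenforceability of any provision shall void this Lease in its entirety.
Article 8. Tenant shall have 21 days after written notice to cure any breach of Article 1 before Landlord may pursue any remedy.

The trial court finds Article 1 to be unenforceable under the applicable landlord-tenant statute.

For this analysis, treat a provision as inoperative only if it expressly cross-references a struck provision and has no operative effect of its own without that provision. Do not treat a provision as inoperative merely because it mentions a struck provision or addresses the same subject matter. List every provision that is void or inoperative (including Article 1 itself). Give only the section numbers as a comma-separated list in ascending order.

Article 1 is struck. Article 8 has no operative effect of its own apart from Article 1 and is therefore inoperative. Article 7 provides that the Lease is not severable, so the invalidity of any one provision voids the entire Lease. No provision of the Lease survives.

1, 2, 3, 4, 5, 6, 7, 8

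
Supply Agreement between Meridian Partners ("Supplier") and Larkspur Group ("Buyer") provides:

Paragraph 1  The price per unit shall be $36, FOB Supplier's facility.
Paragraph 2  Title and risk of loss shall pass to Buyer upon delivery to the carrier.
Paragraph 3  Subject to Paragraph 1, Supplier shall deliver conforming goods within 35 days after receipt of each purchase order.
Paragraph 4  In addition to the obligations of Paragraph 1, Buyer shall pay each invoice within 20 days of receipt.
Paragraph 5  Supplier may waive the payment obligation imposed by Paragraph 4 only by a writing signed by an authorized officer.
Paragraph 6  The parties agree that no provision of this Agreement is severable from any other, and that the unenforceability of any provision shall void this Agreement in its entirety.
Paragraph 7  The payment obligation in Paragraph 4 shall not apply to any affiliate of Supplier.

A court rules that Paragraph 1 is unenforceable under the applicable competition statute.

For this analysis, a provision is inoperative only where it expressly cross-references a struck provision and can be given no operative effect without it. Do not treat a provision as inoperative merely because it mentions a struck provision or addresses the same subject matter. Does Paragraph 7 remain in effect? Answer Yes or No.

No

Paragraph 1 is struck. Nothing else in the Agreement is defined by reference to Paragraph 1. Paragraph 6 provides that the Agreement is not severable, so the invalidity of any one provision voids the entire Agreement. No provision of the Agreement survives. Paragraph 7 is among the inoperative provisions, so the answer is no.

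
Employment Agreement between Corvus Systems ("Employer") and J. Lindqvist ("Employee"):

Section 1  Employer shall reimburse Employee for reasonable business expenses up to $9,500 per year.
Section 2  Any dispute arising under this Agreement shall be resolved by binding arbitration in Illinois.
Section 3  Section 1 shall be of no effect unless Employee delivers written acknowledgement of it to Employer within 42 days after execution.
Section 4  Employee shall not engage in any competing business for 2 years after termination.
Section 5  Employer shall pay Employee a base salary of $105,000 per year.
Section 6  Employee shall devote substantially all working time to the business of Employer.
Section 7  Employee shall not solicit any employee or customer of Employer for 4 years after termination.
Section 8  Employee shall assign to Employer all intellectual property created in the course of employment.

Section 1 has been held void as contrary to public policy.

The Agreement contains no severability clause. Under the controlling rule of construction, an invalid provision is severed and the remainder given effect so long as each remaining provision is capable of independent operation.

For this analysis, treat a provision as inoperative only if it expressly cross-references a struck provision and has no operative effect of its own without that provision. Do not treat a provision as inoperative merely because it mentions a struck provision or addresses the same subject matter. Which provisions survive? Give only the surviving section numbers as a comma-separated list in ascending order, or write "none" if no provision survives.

2, 4, 5, 6, 7, 8

Section 1 is struck. Section 3 merely fixes the acknowledgement condition for Section 1; with Section 1 gone it has nothing to operate on and falls away. With no severability clause, the stated default rule severs what cannot stand and enforces each remaining provision that can operate on its own. The provisions still in force are Section 2, Section 4, Section 5, Section 6, Section 7, and Section 8.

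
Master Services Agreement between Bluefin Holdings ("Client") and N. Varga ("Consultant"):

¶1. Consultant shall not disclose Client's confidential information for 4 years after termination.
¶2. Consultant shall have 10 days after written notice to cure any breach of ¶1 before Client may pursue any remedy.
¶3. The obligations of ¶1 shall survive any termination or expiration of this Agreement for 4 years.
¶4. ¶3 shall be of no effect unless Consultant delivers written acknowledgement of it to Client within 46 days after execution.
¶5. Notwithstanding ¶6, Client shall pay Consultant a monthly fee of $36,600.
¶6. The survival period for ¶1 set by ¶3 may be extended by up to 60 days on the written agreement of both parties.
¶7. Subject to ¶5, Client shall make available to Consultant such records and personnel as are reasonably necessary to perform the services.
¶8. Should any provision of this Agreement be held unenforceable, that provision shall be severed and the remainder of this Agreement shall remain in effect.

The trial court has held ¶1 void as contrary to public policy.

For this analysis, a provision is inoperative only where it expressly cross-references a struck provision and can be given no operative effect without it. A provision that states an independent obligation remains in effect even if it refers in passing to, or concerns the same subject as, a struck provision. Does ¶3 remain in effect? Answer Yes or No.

No

¶1 is struck. ¶2 merely fixes the cure period for breach of ¶1; with ¶1 gone it has nothing to operate on and falls away. ¶3 has no operative effect of its own apart from ¶1 and is therefore inoperative. ¶4 merely fixes the acknowledgement condition for ¶3; with ¶3 gone it has nothing to operate on and falls away. ¶6 has no operative effect of its own apart from ¶3 and is therefore inoperative. ¶5 mentions ¶6 but its own obligation stands independently of ¶6, so ¶5 is not affected. Under the severability clause in ¶8, the remaining provisions continue in force. The provisions still in force are ¶5, ¶7, and ¶8. ¶3 is among the inoperative provisions, so the answer is no.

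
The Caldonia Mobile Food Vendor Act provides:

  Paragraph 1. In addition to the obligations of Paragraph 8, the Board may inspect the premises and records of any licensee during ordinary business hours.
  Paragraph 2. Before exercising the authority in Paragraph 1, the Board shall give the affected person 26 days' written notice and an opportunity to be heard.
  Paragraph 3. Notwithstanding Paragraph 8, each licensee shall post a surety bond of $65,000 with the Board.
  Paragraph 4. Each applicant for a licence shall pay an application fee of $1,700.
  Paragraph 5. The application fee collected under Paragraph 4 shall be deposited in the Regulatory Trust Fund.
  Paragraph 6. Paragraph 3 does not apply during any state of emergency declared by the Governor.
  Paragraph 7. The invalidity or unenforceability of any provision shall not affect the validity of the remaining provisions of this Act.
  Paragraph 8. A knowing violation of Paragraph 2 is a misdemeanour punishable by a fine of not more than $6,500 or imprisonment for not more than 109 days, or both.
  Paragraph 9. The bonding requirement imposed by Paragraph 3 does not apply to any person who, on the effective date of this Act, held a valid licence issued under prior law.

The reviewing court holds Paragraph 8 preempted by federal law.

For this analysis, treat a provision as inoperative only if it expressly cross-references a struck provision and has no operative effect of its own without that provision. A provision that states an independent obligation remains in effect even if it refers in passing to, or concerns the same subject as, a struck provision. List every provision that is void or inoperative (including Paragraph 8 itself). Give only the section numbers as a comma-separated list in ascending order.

Paragraph 8 is struck. Although Paragraph 1 refers to Paragraph 8, its operative terms do not depend on Paragraph 8, so it remains in effect. Paragraph 3 mentions Paragraph 8 but its own obligation stands independently of Paragraph 8, so Paragraph 3 is not affected. Nothing else in the Act is defined by reference to Paragraph 8. Paragraph 7 is a severability clause and preserves every provision that can still be given independent effect. Paragraph 1, Paragraph 2, Paragraph 3, Paragraph 4, Paragraph 5, Paragraph 6, Paragraph 7, and Paragraph 9 remain in effect.

8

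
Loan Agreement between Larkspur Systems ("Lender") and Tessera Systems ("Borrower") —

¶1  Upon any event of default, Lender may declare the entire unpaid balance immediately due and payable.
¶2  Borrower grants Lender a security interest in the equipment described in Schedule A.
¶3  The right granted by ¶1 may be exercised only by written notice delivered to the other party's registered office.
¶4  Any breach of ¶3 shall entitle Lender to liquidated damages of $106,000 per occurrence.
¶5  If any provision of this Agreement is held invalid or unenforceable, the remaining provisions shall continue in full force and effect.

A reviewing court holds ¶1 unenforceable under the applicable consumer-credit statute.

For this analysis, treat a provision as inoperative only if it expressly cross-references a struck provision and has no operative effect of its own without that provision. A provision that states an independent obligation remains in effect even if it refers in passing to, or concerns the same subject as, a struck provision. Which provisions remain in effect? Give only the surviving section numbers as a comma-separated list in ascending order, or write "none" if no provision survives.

2, 5

¶1 is struck. ¶3 operates only by reference to ¶1, so it falls with ¶1. ¶4 operates only by reference to ¶3, so it falls with ¶3. ¶5 is a severability clause and preserves every provision that can still be given independent effect. ¶2 and ¶5 remain in effect.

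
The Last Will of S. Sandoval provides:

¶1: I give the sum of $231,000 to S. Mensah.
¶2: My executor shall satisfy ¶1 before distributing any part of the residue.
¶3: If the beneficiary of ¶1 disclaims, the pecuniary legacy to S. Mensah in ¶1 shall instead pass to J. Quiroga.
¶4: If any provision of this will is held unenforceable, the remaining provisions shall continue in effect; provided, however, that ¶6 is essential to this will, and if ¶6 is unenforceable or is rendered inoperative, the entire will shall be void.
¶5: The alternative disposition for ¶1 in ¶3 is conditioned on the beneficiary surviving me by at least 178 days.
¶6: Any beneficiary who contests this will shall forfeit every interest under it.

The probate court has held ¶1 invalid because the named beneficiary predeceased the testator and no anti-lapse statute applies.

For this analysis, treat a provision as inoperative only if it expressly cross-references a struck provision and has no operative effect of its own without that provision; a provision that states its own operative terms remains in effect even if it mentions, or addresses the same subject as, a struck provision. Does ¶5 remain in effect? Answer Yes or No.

No

¶1 is struck. ¶2 has no operative effect of its own apart from ¶1 and is therefore inoperative. ¶3 has no operative effect of its own apart from ¶1 and is therefore inoperative. ¶5 merely fixes the survivorship condition on ¶3; with ¶3 gone it has nothing to operate on and falls away. ¶4 makes ¶6 an essential term, but ¶6 is unaffected, so the severability proviso in ¶4 preserves the remaining provisions. The provisions still in force are ¶4 and ¶6. ¶5 is among the inoperative provisions, so the answer is no.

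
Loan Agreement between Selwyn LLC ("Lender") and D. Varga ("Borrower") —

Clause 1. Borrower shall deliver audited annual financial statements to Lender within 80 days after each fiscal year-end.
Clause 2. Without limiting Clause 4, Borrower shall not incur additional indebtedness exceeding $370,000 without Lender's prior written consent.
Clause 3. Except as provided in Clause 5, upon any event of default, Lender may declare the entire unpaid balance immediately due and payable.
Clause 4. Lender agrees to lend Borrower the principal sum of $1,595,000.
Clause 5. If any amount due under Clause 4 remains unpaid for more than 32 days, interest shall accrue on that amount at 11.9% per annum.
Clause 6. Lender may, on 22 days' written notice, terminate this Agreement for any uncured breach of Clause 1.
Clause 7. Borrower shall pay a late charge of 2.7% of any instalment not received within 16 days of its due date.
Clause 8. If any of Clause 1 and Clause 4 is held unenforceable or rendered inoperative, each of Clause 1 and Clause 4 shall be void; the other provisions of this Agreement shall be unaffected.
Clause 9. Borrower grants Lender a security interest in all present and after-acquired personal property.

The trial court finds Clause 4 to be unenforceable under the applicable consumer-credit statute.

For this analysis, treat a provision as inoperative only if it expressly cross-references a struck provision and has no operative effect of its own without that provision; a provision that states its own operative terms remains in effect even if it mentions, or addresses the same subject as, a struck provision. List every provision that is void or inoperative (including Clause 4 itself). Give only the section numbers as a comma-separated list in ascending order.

1, 4, 5, 6

Clause 4 is struck. Clause 5 operates only by reference to Clause 4, so it falls with Clause 4. Clause 2 mentions Clause 4 but its own obligation stands independently of Clause 4, so Clause 2 is not affected. Although Clause 3 refers to Clause 5, its operative terms do not depend on Clause 5, so it remains in effect. Clause 8 declares Clause 1 and Clause 4 mutually dependent; since one of them has fallen, all of them are of no effect. That brings down Clause 1 as well. Clause 6 in turn depends solely on a provision now struck and likewise falls. The remainder continues in force under Clause 8. The provisions still in force are Clause 2, Clause 3, Clause 7, Clause 8, and Clause 9.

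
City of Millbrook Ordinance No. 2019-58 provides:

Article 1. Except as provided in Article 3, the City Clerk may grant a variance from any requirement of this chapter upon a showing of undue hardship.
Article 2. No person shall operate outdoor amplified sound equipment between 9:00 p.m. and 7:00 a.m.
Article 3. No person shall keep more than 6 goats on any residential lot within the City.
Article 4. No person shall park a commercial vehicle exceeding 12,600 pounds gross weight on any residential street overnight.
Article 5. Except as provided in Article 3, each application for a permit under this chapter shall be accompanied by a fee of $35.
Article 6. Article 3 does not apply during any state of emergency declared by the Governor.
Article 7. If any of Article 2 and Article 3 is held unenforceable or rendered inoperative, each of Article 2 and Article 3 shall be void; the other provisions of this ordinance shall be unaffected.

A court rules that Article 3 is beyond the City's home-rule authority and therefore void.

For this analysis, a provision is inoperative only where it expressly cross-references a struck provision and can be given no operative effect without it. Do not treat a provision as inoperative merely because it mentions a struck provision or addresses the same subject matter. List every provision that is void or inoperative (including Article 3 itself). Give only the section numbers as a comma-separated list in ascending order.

Article 3 is struck. The only function of Article 6 is the emergency suspension of Article 3, so it cannot stand once Article 3 is removed. Article 5 mentions Article 3 but its own obligation stands independently of Article 3, so Article 5 is not affected. Article 1 mentions Article 3 but its own obligation stands independently of Article 3, so Article 1 is not affected. Article 7 declares Article 2 and Article 3 mutually dependent; since one of them has fallen, all of them are of no effect. That brings down Article 2 as well. The remainder continues in force under Article 7. That leaves Article 1, Article 4, Article 5, and Article 7 in effect.

2, 3, 6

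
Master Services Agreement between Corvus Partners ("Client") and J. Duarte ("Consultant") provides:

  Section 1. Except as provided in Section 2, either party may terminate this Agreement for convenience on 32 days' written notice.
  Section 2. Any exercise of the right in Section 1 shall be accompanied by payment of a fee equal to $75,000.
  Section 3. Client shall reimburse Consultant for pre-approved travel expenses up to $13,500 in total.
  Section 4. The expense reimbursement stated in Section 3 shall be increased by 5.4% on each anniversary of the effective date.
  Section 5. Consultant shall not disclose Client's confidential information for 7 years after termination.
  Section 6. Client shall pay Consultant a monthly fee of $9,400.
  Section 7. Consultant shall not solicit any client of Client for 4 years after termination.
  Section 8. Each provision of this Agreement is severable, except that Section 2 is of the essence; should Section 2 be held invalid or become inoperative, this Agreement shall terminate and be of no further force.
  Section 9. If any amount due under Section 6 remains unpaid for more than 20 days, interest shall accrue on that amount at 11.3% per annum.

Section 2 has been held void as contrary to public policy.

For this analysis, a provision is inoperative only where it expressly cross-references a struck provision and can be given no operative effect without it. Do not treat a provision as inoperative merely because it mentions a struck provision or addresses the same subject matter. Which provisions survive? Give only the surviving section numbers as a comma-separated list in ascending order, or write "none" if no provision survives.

Section 2 is struck. No other provision's operative terms depend on Section 2. Section 8 makes Section 2 an essential term, and Section 2 is the provision held invalid; under Section 8, the entire Agreement is therefore void. No provision of the Agreement survives.

none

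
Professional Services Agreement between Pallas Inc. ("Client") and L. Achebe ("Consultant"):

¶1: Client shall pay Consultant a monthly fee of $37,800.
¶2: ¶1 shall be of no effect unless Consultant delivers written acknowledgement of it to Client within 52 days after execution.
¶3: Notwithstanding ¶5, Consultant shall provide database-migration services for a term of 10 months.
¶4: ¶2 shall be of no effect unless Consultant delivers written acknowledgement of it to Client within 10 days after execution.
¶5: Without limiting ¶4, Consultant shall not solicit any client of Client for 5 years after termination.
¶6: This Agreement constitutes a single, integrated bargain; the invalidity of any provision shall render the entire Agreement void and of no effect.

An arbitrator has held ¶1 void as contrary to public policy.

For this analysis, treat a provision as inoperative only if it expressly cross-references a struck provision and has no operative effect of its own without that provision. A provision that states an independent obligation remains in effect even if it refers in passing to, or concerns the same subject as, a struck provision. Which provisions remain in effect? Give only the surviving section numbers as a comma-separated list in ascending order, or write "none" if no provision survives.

none

¶1 is struck. ¶2 operates only by reference to ¶1, so it falls with ¶1. ¶4 operates only by reference to ¶2, so it falls with ¶2. ¶6 provides that the Agreement is not severable, so the invalidity of any one provision voids the entire Agreement. No provision of the Agreement survives.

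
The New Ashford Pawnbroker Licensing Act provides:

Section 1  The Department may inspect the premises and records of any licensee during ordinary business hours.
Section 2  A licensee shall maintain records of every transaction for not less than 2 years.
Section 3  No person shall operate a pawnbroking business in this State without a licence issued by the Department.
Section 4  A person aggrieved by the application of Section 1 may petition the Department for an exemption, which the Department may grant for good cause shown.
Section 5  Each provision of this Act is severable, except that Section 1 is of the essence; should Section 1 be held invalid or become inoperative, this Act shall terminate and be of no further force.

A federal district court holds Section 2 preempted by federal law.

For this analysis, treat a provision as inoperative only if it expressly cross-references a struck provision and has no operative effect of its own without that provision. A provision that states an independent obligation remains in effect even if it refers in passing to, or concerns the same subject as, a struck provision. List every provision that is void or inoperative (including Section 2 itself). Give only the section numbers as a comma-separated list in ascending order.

2

Section 2 is struck. Nothing else in the Act is defined by reference to Section 2. Section 5 makes Section 1 an essential term, but Section 1 is unaffected, so the severability proviso in Section 5 preserves the remaining provisions. Section 1, Section 3, Section 4, and Section 5 remain in effect.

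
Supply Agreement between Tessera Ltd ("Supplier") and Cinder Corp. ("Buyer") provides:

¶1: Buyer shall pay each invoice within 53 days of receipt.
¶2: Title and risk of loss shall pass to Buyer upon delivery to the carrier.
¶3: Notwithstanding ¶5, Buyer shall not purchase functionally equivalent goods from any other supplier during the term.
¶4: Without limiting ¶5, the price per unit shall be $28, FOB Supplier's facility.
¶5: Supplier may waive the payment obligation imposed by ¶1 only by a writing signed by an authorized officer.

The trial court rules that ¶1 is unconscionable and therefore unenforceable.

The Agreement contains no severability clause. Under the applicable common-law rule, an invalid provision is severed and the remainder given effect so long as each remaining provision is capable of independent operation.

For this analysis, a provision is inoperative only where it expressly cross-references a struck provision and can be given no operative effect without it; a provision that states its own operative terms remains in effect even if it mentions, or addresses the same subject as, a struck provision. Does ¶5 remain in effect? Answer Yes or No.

¶1 is struck. ¶5 merely fixes the waiver condition for ¶1; with ¶1 gone it has nothing to operate on and falls away. Although ¶3 refers to ¶5, its operative terms do not depend on ¶5, so it remains in effect. ¶4 mentions ¶5 but its own obligation stands independently of ¶5, so ¶4 is not affected. Under the stated default rule, only provisions that cannot operate independently fall away; the rest are enforced. ¶2, ¶3, and ¶4 remain in effect. ¶5 is among the inoperative provisions, so the answer is no.

No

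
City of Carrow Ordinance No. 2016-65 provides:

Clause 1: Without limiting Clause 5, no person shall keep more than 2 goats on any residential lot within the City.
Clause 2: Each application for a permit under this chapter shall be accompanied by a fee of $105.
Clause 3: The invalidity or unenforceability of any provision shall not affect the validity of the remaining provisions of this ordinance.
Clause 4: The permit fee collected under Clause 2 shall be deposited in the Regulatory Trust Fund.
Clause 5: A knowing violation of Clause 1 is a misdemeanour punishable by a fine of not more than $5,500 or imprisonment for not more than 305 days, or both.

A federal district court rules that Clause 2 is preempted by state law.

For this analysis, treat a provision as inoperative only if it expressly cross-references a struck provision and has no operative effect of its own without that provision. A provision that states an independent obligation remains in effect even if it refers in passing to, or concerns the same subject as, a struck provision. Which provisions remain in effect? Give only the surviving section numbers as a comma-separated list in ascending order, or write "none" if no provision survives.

Clause 2 is struck. Clause 4 operates only by reference to Clause 2, so it falls with Clause 2. Under the severability clause in Clause 3, the remaining provisions continue in force. The provisions still in force are Clause 1, Clause 3, and Clause 5.

1, 3, 5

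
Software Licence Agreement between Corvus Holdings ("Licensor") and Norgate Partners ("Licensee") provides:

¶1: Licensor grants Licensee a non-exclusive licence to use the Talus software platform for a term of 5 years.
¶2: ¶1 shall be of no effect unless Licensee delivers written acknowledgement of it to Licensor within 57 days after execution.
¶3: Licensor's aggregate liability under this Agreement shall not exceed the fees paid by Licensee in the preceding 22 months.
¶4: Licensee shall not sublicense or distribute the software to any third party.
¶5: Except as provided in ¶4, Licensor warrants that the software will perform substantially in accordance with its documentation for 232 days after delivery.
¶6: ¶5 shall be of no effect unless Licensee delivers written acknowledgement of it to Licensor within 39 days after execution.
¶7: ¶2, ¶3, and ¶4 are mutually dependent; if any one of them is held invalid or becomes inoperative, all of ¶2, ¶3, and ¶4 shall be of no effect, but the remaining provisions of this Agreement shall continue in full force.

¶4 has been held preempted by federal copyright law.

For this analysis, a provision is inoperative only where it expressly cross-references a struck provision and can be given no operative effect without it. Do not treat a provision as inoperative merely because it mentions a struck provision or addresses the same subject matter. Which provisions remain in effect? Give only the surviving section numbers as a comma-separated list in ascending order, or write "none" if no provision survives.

1, 5, 6, 7

¶4 is struck. Although ¶5 refers to ¶4, its operative terms do not depend on ¶4, so it remains in effect. Nothing else in the Agreement is defined by reference to ¶4. ¶7 declares ¶2, ¶3, and ¶4 mutually dependent; since one of them has fallen, all of them are of no effect. That brings down ¶2 and ¶3 as well. The remainder continues in force under ¶7. The provisions still in force are ¶1, ¶5, ¶6, and ¶7.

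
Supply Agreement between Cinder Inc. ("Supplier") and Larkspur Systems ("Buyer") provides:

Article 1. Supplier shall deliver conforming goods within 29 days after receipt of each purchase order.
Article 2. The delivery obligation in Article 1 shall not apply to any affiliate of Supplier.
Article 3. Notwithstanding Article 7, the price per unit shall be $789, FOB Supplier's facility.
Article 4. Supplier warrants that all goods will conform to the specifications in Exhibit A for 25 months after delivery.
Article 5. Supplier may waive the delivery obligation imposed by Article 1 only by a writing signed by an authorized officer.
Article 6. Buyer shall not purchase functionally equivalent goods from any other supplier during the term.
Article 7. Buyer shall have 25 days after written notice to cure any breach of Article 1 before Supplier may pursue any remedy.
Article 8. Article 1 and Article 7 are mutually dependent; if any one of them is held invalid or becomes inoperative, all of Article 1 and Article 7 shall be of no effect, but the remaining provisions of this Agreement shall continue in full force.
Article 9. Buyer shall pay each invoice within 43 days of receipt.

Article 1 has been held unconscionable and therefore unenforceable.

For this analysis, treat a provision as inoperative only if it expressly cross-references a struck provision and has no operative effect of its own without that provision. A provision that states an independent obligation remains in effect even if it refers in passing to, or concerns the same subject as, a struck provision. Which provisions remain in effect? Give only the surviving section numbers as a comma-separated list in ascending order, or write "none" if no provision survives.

Article 1 is struck. Article 2 does nothing except set the carve-out from the delivery obligation by reference to Article 1; with Article 1 gone it has no independent effect and is inoperative. The only function of Article 5 is the waiver condition for Article 1, so it cannot stand once Article 1 is removed. Article 7 operates only by reference to Article 1, so it falls with Article 1. Although Article 3 refers to Article 7, its operative terms do not depend on Article 7, so it remains in effect. Article 8 declares Article 1 and Article 7 mutually dependent; since one of them has fallen, all of them are of no effect. The remainder continues in force under Article 8. Article 3, Article 4, Article 6, Article 8, and Article 9 remain in effect.

3, 4, 6, 8, 9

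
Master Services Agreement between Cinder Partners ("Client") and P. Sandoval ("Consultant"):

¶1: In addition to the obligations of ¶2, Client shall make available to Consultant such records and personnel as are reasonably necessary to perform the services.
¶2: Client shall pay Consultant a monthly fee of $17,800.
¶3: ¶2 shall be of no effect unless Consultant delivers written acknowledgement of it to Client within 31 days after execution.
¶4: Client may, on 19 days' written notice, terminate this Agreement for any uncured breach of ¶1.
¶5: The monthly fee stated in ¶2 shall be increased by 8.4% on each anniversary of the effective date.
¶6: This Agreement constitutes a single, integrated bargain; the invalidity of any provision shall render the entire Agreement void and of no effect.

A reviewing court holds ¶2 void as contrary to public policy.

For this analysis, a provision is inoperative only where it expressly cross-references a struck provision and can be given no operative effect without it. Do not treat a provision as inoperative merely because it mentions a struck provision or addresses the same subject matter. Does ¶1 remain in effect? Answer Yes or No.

¶2 is struck. ¶3 has no operative effect of its own apart from ¶2 and is therefore inoperative. The whole of ¶5 is the escalation of the monthly fee, defined by reference to ¶2, so ¶5 cannot stand once ¶2 is removed. ¶6 provides that the Agreement is not severable, so the invalidity of any one provision voids the entire Agreement. No provision of the Agreement survives. ¶1 is among the inoperative provisions, so the answer is no.

No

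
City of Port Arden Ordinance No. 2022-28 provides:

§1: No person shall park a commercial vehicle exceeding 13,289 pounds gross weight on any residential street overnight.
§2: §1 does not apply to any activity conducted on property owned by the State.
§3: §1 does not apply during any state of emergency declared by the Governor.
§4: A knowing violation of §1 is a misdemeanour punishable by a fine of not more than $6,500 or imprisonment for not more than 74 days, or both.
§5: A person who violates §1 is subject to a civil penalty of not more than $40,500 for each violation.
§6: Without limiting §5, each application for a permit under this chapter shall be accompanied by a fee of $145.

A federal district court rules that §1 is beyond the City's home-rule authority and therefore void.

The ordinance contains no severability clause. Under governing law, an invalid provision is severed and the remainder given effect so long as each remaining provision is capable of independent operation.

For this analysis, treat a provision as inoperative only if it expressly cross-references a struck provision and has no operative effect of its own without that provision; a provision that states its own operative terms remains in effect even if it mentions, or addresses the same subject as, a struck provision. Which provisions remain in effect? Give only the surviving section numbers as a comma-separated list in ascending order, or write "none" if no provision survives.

6

§1 is struck. §2 operates only by reference to §1, so it falls with §1. §3 has no operative effect of its own apart from §1 and is therefore inoperative. §4 has no operative effect of its own apart from §1 and is therefore inoperative. The only function of §5 is the civil penalty for violating §1, so it cannot stand once §1 is removed. §6 mentions §5 but its own obligation stands independently of §5, so §6 is not affected. Under the stated default rule, only provisions that cannot operate independently fall away; the rest are enforced. Only §6 remains in effect.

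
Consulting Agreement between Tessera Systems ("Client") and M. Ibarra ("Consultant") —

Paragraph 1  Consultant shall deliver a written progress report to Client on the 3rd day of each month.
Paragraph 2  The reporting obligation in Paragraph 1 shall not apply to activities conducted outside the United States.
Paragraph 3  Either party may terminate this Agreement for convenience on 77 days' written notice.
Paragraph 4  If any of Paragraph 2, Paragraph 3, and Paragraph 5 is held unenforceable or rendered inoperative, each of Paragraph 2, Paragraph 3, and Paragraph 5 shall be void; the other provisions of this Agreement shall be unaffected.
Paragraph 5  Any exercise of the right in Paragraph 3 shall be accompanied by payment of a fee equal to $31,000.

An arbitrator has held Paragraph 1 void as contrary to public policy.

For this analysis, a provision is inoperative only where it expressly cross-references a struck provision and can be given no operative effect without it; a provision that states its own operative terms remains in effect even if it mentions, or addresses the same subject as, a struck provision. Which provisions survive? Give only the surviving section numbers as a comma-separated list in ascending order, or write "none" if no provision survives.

4

Paragraph 1 is struck. Paragraph 2 does nothing except set the carve-out from the reporting obligation by reference to Paragraph 1; with Paragraph 1 gone it has no independent effect and is inoperative. Paragraph 4 declares Paragraph 2, Paragraph 3, and Paragraph 5 mutually dependent; since one of them has fallen, all of them are of no effect. That brings down Paragraph 3 and Paragraph 5 as well. The remainder continues in force under Paragraph 4. Only Paragraph 4 remains in effect.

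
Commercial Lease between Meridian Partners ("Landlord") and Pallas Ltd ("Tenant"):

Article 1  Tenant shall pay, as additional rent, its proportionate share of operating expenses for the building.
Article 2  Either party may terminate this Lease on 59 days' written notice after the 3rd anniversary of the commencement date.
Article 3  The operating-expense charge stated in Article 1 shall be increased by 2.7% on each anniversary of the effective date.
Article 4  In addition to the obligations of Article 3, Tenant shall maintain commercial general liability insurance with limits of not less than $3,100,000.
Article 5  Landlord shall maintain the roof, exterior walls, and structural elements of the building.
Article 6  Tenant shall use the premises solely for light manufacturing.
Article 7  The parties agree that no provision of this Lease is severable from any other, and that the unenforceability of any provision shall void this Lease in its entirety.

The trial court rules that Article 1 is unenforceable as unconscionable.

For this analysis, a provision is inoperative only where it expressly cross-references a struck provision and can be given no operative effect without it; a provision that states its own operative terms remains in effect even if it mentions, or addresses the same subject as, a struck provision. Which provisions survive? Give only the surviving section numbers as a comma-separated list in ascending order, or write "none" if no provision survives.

Article 1 is struck. Article 3 does nothing except set the escalation of the operating-expense charge by reference to Article 1; with Article 1 gone it has no independent effect and is inoperative. Article 7 provides that the Lease is not severable, so the invalidity of any one provision voids the entire Lease. No provision of the Lease survives.

none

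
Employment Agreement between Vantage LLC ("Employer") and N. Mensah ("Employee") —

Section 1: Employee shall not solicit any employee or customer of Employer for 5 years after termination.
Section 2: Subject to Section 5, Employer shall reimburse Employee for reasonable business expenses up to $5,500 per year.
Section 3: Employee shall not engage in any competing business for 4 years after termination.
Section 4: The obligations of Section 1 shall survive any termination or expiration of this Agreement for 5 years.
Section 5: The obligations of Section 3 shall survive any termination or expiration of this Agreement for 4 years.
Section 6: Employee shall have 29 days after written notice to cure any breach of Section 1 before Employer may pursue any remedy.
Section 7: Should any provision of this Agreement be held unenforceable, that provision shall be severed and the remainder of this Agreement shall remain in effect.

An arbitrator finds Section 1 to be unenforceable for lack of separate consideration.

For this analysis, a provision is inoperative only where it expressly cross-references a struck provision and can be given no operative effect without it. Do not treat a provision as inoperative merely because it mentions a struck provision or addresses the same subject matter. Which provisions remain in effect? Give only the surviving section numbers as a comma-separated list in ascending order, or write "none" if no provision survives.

Section 1 is struck. Section 4 operates only by reference to Section 1, so it falls with Section 1. Section 6 has no operative effect of its own apart from Section 1 and is therefore inoperative. Under the severability clause in Section 7, the remaining provisions continue in force. The provisions still in force are Section 2, Section 3, Section 5, and Section 7.

2, 3, 5, 7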